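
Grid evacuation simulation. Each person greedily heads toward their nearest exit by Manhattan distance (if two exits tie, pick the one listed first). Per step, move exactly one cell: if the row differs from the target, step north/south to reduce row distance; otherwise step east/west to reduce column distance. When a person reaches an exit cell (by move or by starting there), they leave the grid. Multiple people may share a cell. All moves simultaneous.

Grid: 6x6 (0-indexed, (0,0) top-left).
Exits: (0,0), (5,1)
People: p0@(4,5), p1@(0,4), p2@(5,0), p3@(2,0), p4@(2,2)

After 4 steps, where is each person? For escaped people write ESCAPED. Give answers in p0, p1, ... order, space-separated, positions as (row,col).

Step 1: p0:(4,5)->(5,5) | p1:(0,4)->(0,3) | p2:(5,0)->(5,1)->EXIT | p3:(2,0)->(1,0) | p4:(2,2)->(1,2)
Step 2: p0:(5,5)->(5,4) | p1:(0,3)->(0,2) | p2:escaped | p3:(1,0)->(0,0)->EXIT | p4:(1,2)->(0,2)
Step 3: p0:(5,4)->(5,3) | p1:(0,2)->(0,1) | p2:escaped | p3:escaped | p4:(0,2)->(0,1)
Step 4: p0:(5,3)->(5,2) | p1:(0,1)->(0,0)->EXIT | p2:escaped | p3:escaped | p4:(0,1)->(0,0)->EXIT

(5,2) ESCAPED ESCAPED ESCAPED ESCAPED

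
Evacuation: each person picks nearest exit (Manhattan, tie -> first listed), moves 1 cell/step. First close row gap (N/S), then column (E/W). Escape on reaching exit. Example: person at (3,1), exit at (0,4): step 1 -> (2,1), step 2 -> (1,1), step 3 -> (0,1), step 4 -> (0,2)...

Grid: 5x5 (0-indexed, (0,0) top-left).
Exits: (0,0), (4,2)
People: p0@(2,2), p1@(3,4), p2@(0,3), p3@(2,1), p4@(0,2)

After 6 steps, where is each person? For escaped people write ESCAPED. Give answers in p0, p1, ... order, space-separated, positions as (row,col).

Step 1: p0:(2,2)->(3,2) | p1:(3,4)->(4,4) | p2:(0,3)->(0,2) | p3:(2,1)->(1,1) | p4:(0,2)->(0,1)
Step 2: p0:(3,2)->(4,2)->EXIT | p1:(4,4)->(4,3) | p2:(0,2)->(0,1) | p3:(1,1)->(0,1) | p4:(0,1)->(0,0)->EXIT
Step 3: p0:escaped | p1:(4,3)->(4,2)->EXIT | p2:(0,1)->(0,0)->EXIT | p3:(0,1)->(0,0)->EXIT | p4:escaped

ESCAPED ESCAPED ESCAPED ESCAPED ESCAPED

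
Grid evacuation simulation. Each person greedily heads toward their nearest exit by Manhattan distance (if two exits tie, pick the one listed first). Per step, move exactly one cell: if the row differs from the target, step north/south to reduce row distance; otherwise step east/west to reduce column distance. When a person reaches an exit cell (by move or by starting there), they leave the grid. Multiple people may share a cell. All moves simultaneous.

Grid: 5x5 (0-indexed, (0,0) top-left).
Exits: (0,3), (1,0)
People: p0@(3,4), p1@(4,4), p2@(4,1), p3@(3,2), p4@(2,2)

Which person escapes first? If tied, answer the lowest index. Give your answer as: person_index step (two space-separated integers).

Step 1: p0:(3,4)->(2,4) | p1:(4,4)->(3,4) | p2:(4,1)->(3,1) | p3:(3,2)->(2,2) | p4:(2,2)->(1,2)
Step 2: p0:(2,4)->(1,4) | p1:(3,4)->(2,4) | p2:(3,1)->(2,1) | p3:(2,2)->(1,2) | p4:(1,2)->(0,2)
Step 3: p0:(1,4)->(0,4) | p1:(2,4)->(1,4) | p2:(2,1)->(1,1) | p3:(1,2)->(0,2) | p4:(0,2)->(0,3)->EXIT
Step 4: p0:(0,4)->(0,3)->EXIT | p1:(1,4)->(0,4) | p2:(1,1)->(1,0)->EXIT | p3:(0,2)->(0,3)->EXIT | p4:escaped
Step 5: p0:escaped | p1:(0,4)->(0,3)->EXIT | p2:escaped | p3:escaped | p4:escaped
Exit steps: [4, 5, 4, 4, 3]
First to escape: p4 at step 3

Answer: 4 3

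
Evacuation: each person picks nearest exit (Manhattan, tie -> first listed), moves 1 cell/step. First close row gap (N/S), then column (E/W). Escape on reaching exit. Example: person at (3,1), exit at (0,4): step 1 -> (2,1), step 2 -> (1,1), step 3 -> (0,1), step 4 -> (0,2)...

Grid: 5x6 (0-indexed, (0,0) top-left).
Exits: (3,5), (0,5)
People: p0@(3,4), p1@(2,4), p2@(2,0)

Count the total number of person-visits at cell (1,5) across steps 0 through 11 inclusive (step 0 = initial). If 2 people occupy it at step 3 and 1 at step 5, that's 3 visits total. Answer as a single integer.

Answer: 0

Derivation:
Step 0: p0@(3,4) p1@(2,4) p2@(2,0) -> at (1,5): 0 [-], cum=0
Step 1: p0@ESC p1@(3,4) p2@(3,0) -> at (1,5): 0 [-], cum=0
Step 2: p0@ESC p1@ESC p2@(3,1) -> at (1,5): 0 [-], cum=0
Step 3: p0@ESC p1@ESC p2@(3,2) -> at (1,5): 0 [-], cum=0
Step 4: p0@ESC p1@ESC p2@(3,3) -> at (1,5): 0 [-], cum=0
Step 5: p0@ESC p1@ESC p2@(3,4) -> at (1,5): 0 [-], cum=0
Step 6: p0@ESC p1@ESC p2@ESC -> at (1,5): 0 [-], cum=0
Total visits = 0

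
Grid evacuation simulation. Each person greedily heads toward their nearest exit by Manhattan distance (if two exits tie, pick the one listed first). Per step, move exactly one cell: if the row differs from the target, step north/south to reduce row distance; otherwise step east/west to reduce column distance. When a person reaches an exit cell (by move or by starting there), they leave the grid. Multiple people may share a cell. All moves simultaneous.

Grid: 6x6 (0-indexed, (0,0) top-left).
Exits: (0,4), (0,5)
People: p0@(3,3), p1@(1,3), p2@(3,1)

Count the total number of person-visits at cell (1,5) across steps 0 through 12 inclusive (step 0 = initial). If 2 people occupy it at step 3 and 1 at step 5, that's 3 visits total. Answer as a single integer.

Answer: 0

Derivation:
Step 0: p0@(3,3) p1@(1,3) p2@(3,1) -> at (1,5): 0 [-], cum=0
Step 1: p0@(2,3) p1@(0,3) p2@(2,1) -> at (1,5): 0 [-], cum=0
Step 2: p0@(1,3) p1@ESC p2@(1,1) -> at (1,5): 0 [-], cum=0
Step 3: p0@(0,3) p1@ESC p2@(0,1) -> at (1,5): 0 [-], cum=0
Step 4: p0@ESC p1@ESC p2@(0,2) -> at (1,5): 0 [-], cum=0
Step 5: p0@ESC p1@ESC p2@(0,3) -> at (1,5): 0 [-], cum=0
Step 6: p0@ESC p1@ESC p2@ESC -> at (1,5): 0 [-], cum=0
Total visits = 0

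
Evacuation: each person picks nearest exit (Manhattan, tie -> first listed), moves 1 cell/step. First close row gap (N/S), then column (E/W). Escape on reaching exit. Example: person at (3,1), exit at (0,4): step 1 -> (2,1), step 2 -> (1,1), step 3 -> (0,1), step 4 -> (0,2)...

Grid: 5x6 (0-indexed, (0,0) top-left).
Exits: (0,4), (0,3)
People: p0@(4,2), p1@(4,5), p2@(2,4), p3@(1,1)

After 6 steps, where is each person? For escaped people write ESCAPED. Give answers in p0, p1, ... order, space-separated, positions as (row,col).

Step 1: p0:(4,2)->(3,2) | p1:(4,5)->(3,5) | p2:(2,4)->(1,4) | p3:(1,1)->(0,1)
Step 2: p0:(3,2)->(2,2) | p1:(3,5)->(2,5) | p2:(1,4)->(0,4)->EXIT | p3:(0,1)->(0,2)
Step 3: p0:(2,2)->(1,2) | p1:(2,5)->(1,5) | p2:escaped | p3:(0,2)->(0,3)->EXIT
Step 4: p0:(1,2)->(0,2) | p1:(1,5)->(0,5) | p2:escaped | p3:escaped
Step 5: p0:(0,2)->(0,3)->EXIT | p1:(0,5)->(0,4)->EXIT | p2:escaped | p3:escaped

ESCAPED ESCAPED ESCAPED ESCAPED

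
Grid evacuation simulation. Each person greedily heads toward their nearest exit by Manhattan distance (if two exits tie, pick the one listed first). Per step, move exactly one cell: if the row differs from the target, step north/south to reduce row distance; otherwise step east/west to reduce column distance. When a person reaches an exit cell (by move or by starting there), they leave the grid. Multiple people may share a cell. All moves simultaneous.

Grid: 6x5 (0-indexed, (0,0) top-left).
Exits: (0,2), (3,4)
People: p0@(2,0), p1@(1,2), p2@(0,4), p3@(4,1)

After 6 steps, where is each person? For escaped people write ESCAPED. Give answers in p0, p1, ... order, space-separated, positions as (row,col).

Step 1: p0:(2,0)->(1,0) | p1:(1,2)->(0,2)->EXIT | p2:(0,4)->(0,3) | p3:(4,1)->(3,1)
Step 2: p0:(1,0)->(0,0) | p1:escaped | p2:(0,3)->(0,2)->EXIT | p3:(3,1)->(3,2)
Step 3: p0:(0,0)->(0,1) | p1:escaped | p2:escaped | p3:(3,2)->(3,3)
Step 4: p0:(0,1)->(0,2)->EXIT | p1:escaped | p2:escaped | p3:(3,3)->(3,4)->EXIT

ESCAPED ESCAPED ESCAPED ESCAPED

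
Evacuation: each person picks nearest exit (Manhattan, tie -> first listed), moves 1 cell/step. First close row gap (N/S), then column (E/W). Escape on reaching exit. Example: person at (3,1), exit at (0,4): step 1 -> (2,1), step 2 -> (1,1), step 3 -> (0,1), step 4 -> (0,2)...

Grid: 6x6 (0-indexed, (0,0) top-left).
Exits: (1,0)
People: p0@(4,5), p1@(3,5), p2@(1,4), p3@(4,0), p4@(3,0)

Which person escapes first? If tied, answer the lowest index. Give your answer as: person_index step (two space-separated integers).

Step 1: p0:(4,5)->(3,5) | p1:(3,5)->(2,5) | p2:(1,4)->(1,3) | p3:(4,0)->(3,0) | p4:(3,0)->(2,0)
Step 2: p0:(3,5)->(2,5) | p1:(2,5)->(1,5) | p2:(1,3)->(1,2) | p3:(3,0)->(2,0) | p4:(2,0)->(1,0)->EXIT
Step 3: p0:(2,5)->(1,5) | p1:(1,5)->(1,4) | p2:(1,2)->(1,1) | p3:(2,0)->(1,0)->EXIT | p4:escaped
Step 4: p0:(1,5)->(1,4) | p1:(1,4)->(1,3) | p2:(1,1)->(1,0)->EXIT | p3:escaped | p4:escaped
Step 5: p0:(1,4)->(1,3) | p1:(1,3)->(1,2) | p2:escaped | p3:escaped | p4:escaped
Step 6: p0:(1,3)->(1,2) | p1:(1,2)->(1,1) | p2:escaped | p3:escaped | p4:escaped
Step 7: p0:(1,2)->(1,1) | p1:(1,1)->(1,0)->EXIT | p2:escaped | p3:escaped | p4:escaped
Step 8: p0:(1,1)->(1,0)->EXIT | p1:escaped | p2:escaped | p3:escaped | p4:escaped
Exit steps: [8, 7, 4, 3, 2]
First to escape: p4 at step 2

Answer: 4 2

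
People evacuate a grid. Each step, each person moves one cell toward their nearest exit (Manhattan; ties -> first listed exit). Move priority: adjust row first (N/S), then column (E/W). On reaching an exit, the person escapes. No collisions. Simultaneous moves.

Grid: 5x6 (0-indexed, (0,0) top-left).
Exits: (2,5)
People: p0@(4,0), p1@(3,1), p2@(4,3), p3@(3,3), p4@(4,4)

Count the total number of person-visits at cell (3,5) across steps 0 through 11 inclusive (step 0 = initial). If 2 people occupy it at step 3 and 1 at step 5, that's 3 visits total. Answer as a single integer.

Step 0: p0@(4,0) p1@(3,1) p2@(4,3) p3@(3,3) p4@(4,4) -> at (3,5): 0 [-], cum=0
Step 1: p0@(3,0) p1@(2,1) p2@(3,3) p3@(2,3) p4@(3,4) -> at (3,5): 0 [-], cum=0
Step 2: p0@(2,0) p1@(2,2) p2@(2,3) p3@(2,4) p4@(2,4) -> at (3,5): 0 [-], cum=0
Step 3: p0@(2,1) p1@(2,3) p2@(2,4) p3@ESC p4@ESC -> at (3,5): 0 [-], cum=0
Step 4: p0@(2,2) p1@(2,4) p2@ESC p3@ESC p4@ESC -> at (3,5): 0 [-], cum=0
Step 5: p0@(2,3) p1@ESC p2@ESC p3@ESC p4@ESC -> at (3,5): 0 [-], cum=0
Step 6: p0@(2,4) p1@ESC p2@ESC p3@ESC p4@ESC -> at (3,5): 0 [-], cum=0
Step 7: p0@ESC p1@ESC p2@ESC p3@ESC p4@ESC -> at (3,5): 0 [-], cum=0
Total visits = 0

Answer: 0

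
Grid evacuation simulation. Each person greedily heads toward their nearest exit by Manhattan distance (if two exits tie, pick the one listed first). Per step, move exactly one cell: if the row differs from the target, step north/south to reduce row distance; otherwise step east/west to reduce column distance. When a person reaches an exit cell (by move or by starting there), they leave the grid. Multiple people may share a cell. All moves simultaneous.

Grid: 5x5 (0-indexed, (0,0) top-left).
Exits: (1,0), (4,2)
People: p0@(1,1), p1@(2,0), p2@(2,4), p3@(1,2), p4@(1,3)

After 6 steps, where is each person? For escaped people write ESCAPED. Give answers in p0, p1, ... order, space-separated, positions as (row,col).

Step 1: p0:(1,1)->(1,0)->EXIT | p1:(2,0)->(1,0)->EXIT | p2:(2,4)->(3,4) | p3:(1,2)->(1,1) | p4:(1,3)->(1,2)
Step 2: p0:escaped | p1:escaped | p2:(3,4)->(4,4) | p3:(1,1)->(1,0)->EXIT | p4:(1,2)->(1,1)
Step 3: p0:escaped | p1:escaped | p2:(4,4)->(4,3) | p3:escaped | p4:(1,1)->(1,0)->EXIT
Step 4: p0:escaped | p1:escaped | p2:(4,3)->(4,2)->EXIT | p3:escaped | p4:escaped

ESCAPED ESCAPED ESCAPED ESCAPED ESCAPED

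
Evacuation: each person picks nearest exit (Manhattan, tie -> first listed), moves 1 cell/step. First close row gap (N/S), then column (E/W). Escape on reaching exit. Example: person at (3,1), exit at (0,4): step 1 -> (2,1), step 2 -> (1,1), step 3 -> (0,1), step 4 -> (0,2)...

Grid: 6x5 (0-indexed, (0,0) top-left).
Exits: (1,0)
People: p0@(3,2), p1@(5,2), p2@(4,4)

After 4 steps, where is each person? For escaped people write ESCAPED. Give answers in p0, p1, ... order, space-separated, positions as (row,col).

Step 1: p0:(3,2)->(2,2) | p1:(5,2)->(4,2) | p2:(4,4)->(3,4)
Step 2: p0:(2,2)->(1,2) | p1:(4,2)->(3,2) | p2:(3,4)->(2,4)
Step 3: p0:(1,2)->(1,1) | p1:(3,2)->(2,2) | p2:(2,4)->(1,4)
Step 4: p0:(1,1)->(1,0)->EXIT | p1:(2,2)->(1,2) | p2:(1,4)->(1,3)

ESCAPED (1,2) (1,3)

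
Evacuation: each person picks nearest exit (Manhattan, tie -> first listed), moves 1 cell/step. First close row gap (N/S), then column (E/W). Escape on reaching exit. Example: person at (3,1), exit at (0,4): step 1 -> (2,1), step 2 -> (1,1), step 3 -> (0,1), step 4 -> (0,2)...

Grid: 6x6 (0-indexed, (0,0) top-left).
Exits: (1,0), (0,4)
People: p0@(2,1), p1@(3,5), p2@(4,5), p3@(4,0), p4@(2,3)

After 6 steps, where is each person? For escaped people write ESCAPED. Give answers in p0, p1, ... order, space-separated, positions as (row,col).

Step 1: p0:(2,1)->(1,1) | p1:(3,5)->(2,5) | p2:(4,5)->(3,5) | p3:(4,0)->(3,0) | p4:(2,3)->(1,3)
Step 2: p0:(1,1)->(1,0)->EXIT | p1:(2,5)->(1,5) | p2:(3,5)->(2,5) | p3:(3,0)->(2,0) | p4:(1,3)->(0,3)
Step 3: p0:escaped | p1:(1,5)->(0,5) | p2:(2,5)->(1,5) | p3:(2,0)->(1,0)->EXIT | p4:(0,3)->(0,4)->EXIT
Step 4: p0:escaped | p1:(0,5)->(0,4)->EXIT | p2:(1,5)->(0,5) | p3:escaped | p4:escaped
Step 5: p0:escaped | p1:escaped | p2:(0,5)->(0,4)->EXIT | p3:escaped | p4:escaped

ESCAPED ESCAPED ESCAPED ESCAPED ESCAPED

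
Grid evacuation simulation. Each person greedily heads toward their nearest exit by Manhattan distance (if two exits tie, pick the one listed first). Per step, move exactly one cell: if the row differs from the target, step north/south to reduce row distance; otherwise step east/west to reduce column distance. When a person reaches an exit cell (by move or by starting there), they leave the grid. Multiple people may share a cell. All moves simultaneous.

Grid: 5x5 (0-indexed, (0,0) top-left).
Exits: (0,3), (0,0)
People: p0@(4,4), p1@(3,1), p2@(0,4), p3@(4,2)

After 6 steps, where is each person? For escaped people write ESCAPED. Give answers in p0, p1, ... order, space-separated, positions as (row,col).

Step 1: p0:(4,4)->(3,4) | p1:(3,1)->(2,1) | p2:(0,4)->(0,3)->EXIT | p3:(4,2)->(3,2)
Step 2: p0:(3,4)->(2,4) | p1:(2,1)->(1,1) | p2:escaped | p3:(3,2)->(2,2)
Step 3: p0:(2,4)->(1,4) | p1:(1,1)->(0,1) | p2:escaped | p3:(2,2)->(1,2)
Step 4: p0:(1,4)->(0,4) | p1:(0,1)->(0,0)->EXIT | p2:escaped | p3:(1,2)->(0,2)
Step 5: p0:(0,4)->(0,3)->EXIT | p1:escaped | p2:escaped | p3:(0,2)->(0,3)->EXIT

ESCAPED ESCAPED ESCAPED ESCAPED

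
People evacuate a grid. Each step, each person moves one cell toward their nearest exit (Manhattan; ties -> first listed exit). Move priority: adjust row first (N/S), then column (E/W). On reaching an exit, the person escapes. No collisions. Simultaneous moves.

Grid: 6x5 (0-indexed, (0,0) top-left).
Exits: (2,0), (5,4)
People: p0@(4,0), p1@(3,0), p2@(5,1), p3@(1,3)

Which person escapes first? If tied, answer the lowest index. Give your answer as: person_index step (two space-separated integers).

Answer: 1 1

Derivation:
Step 1: p0:(4,0)->(3,0) | p1:(3,0)->(2,0)->EXIT | p2:(5,1)->(5,2) | p3:(1,3)->(2,3)
Step 2: p0:(3,0)->(2,0)->EXIT | p1:escaped | p2:(5,2)->(5,3) | p3:(2,3)->(2,2)
Step 3: p0:escaped | p1:escaped | p2:(5,3)->(5,4)->EXIT | p3:(2,2)->(2,1)
Step 4: p0:escaped | p1:escaped | p2:escaped | p3:(2,1)->(2,0)->EXIT
Exit steps: [2, 1, 3, 4]
First to escape: p1 at step 1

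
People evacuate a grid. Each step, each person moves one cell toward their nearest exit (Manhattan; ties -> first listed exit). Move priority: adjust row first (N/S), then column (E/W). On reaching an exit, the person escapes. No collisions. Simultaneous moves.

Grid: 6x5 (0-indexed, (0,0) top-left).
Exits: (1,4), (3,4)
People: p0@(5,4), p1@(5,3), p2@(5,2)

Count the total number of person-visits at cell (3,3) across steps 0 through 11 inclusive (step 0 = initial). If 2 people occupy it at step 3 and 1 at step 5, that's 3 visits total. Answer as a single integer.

Step 0: p0@(5,4) p1@(5,3) p2@(5,2) -> at (3,3): 0 [-], cum=0
Step 1: p0@(4,4) p1@(4,3) p2@(4,2) -> at (3,3): 0 [-], cum=0
Step 2: p0@ESC p1@(3,3) p2@(3,2) -> at (3,3): 1 [p1], cum=1
Step 3: p0@ESC p1@ESC p2@(3,3) -> at (3,3): 1 [p2], cum=2
Step 4: p0@ESC p1@ESC p2@ESC -> at (3,3): 0 [-], cum=2
Total visits = 2

Answer: 2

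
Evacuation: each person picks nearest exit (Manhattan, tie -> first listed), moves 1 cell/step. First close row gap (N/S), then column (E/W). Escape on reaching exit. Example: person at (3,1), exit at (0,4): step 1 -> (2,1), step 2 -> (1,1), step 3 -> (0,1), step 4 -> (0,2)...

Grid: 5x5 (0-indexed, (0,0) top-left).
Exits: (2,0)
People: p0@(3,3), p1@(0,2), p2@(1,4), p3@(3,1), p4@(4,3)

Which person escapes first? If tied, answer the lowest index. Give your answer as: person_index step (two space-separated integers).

Answer: 3 2

Derivation:
Step 1: p0:(3,3)->(2,3) | p1:(0,2)->(1,2) | p2:(1,4)->(2,4) | p3:(3,1)->(2,1) | p4:(4,3)->(3,3)
Step 2: p0:(2,3)->(2,2) | p1:(1,2)->(2,2) | p2:(2,4)->(2,3) | p3:(2,1)->(2,0)->EXIT | p4:(3,3)->(2,3)
Step 3: p0:(2,2)->(2,1) | p1:(2,2)->(2,1) | p2:(2,3)->(2,2) | p3:escaped | p4:(2,3)->(2,2)
Step 4: p0:(2,1)->(2,0)->EXIT | p1:(2,1)->(2,0)->EXIT | p2:(2,2)->(2,1) | p3:escaped | p4:(2,2)->(2,1)
Step 5: p0:escaped | p1:escaped | p2:(2,1)->(2,0)->EXIT | p3:escaped | p4:(2,1)->(2,0)->EXIT
Exit steps: [4, 4, 5, 2, 5]
First to escape: p3 at step 2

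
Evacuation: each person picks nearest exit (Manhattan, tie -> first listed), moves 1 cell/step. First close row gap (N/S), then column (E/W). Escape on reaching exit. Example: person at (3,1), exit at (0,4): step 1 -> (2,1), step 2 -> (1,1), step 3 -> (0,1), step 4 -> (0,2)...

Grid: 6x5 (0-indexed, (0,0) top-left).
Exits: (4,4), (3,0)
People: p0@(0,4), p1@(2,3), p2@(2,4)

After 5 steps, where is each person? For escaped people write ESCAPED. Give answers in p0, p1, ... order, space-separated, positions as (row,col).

Step 1: p0:(0,4)->(1,4) | p1:(2,3)->(3,3) | p2:(2,4)->(3,4)
Step 2: p0:(1,4)->(2,4) | p1:(3,3)->(4,3) | p2:(3,4)->(4,4)->EXIT
Step 3: p0:(2,4)->(3,4) | p1:(4,3)->(4,4)->EXIT | p2:escaped
Step 4: p0:(3,4)->(4,4)->EXIT | p1:escaped | p2:escaped

ESCAPED ESCAPED ESCAPED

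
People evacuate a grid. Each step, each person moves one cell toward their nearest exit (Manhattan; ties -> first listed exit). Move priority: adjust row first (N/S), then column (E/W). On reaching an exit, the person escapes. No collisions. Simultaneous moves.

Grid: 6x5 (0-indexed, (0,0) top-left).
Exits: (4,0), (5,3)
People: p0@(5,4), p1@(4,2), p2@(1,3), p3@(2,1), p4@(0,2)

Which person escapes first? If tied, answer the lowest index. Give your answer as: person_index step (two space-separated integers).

Answer: 0 1

Derivation:
Step 1: p0:(5,4)->(5,3)->EXIT | p1:(4,2)->(4,1) | p2:(1,3)->(2,3) | p3:(2,1)->(3,1) | p4:(0,2)->(1,2)
Step 2: p0:escaped | p1:(4,1)->(4,0)->EXIT | p2:(2,3)->(3,3) | p3:(3,1)->(4,1) | p4:(1,2)->(2,2)
Step 3: p0:escaped | p1:escaped | p2:(3,3)->(4,3) | p3:(4,1)->(4,0)->EXIT | p4:(2,2)->(3,2)
Step 4: p0:escaped | p1:escaped | p2:(4,3)->(5,3)->EXIT | p3:escaped | p4:(3,2)->(4,2)
Step 5: p0:escaped | p1:escaped | p2:escaped | p3:escaped | p4:(4,2)->(4,1)
Step 6: p0:escaped | p1:escaped | p2:escaped | p3:escaped | p4:(4,1)->(4,0)->EXIT
Exit steps: [1, 2, 4, 3, 6]
First to escape: p0 at step 1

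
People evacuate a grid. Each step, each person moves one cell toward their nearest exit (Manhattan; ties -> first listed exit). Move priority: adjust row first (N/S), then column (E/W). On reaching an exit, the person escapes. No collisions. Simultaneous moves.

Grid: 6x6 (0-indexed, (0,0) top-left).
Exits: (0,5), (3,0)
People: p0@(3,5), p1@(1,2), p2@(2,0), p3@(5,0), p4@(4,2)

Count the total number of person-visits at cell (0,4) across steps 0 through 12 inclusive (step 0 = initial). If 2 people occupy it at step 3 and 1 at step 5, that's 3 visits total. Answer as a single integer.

Answer: 1

Derivation:
Step 0: p0@(3,5) p1@(1,2) p2@(2,0) p3@(5,0) p4@(4,2) -> at (0,4): 0 [-], cum=0
Step 1: p0@(2,5) p1@(0,2) p2@ESC p3@(4,0) p4@(3,2) -> at (0,4): 0 [-], cum=0
Step 2: p0@(1,5) p1@(0,3) p2@ESC p3@ESC p4@(3,1) -> at (0,4): 0 [-], cum=0
Step 3: p0@ESC p1@(0,4) p2@ESC p3@ESC p4@ESC -> at (0,4): 1 [p1], cum=1
Step 4: p0@ESC p1@ESC p2@ESC p3@ESC p4@ESC -> at (0,4): 0 [-], cum=1
Total visits = 1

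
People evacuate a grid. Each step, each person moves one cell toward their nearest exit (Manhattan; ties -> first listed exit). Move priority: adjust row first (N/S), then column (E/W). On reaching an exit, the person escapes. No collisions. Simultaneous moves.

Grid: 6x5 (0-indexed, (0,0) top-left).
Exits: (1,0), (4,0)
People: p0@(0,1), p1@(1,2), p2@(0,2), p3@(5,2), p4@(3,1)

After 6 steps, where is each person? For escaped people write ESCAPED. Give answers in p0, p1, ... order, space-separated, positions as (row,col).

Step 1: p0:(0,1)->(1,1) | p1:(1,2)->(1,1) | p2:(0,2)->(1,2) | p3:(5,2)->(4,2) | p4:(3,1)->(4,1)
Step 2: p0:(1,1)->(1,0)->EXIT | p1:(1,1)->(1,0)->EXIT | p2:(1,2)->(1,1) | p3:(4,2)->(4,1) | p4:(4,1)->(4,0)->EXIT
Step 3: p0:escaped | p1:escaped | p2:(1,1)->(1,0)->EXIT | p3:(4,1)->(4,0)->EXIT | p4:escaped

ESCAPED ESCAPED ESCAPED ESCAPED ESCAPED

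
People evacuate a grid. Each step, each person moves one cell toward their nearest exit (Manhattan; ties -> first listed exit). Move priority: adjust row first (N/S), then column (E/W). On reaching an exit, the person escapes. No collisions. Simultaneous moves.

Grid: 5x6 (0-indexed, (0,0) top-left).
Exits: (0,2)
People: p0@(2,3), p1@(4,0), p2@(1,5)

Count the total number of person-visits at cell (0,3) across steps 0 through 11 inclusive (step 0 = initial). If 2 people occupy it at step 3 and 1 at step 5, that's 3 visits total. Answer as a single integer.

Step 0: p0@(2,3) p1@(4,0) p2@(1,5) -> at (0,3): 0 [-], cum=0
Step 1: p0@(1,3) p1@(3,0) p2@(0,5) -> at (0,3): 0 [-], cum=0
Step 2: p0@(0,3) p1@(2,0) p2@(0,4) -> at (0,3): 1 [p0], cum=1
Step 3: p0@ESC p1@(1,0) p2@(0,3) -> at (0,3): 1 [p2], cum=2
Step 4: p0@ESC p1@(0,0) p2@ESC -> at (0,3): 0 [-], cum=2
Step 5: p0@ESC p1@(0,1) p2@ESC -> at (0,3): 0 [-], cum=2
Step 6: p0@ESC p1@ESC p2@ESC -> at (0,3): 0 [-], cum=2
Total visits = 2

Answer: 2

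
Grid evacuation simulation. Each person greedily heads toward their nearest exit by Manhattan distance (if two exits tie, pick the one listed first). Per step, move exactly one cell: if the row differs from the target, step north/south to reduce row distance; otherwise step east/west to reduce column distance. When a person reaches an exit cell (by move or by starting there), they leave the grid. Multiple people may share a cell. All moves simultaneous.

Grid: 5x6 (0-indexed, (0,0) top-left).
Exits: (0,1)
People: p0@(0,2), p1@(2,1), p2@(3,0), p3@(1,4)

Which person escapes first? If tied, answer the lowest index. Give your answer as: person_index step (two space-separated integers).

Step 1: p0:(0,2)->(0,1)->EXIT | p1:(2,1)->(1,1) | p2:(3,0)->(2,0) | p3:(1,4)->(0,4)
Step 2: p0:escaped | p1:(1,1)->(0,1)->EXIT | p2:(2,0)->(1,0) | p3:(0,4)->(0,3)
Step 3: p0:escaped | p1:escaped | p2:(1,0)->(0,0) | p3:(0,3)->(0,2)
Step 4: p0:escaped | p1:escaped | p2:(0,0)->(0,1)->EXIT | p3:(0,2)->(0,1)->EXIT
Exit steps: [1, 2, 4, 4]
First to escape: p0 at step 1

Answer: 0 1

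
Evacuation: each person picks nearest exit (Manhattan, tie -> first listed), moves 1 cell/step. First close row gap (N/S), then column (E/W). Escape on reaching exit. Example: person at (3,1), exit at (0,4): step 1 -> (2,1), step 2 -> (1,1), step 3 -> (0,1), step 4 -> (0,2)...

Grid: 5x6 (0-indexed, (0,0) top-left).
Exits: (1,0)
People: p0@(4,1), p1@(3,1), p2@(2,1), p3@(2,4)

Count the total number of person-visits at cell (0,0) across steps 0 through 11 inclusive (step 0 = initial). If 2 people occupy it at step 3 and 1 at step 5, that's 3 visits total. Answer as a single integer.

Answer: 0

Derivation:
Step 0: p0@(4,1) p1@(3,1) p2@(2,1) p3@(2,4) -> at (0,0): 0 [-], cum=0
Step 1: p0@(3,1) p1@(2,1) p2@(1,1) p3@(1,4) -> at (0,0): 0 [-], cum=0
Step 2: p0@(2,1) p1@(1,1) p2@ESC p3@(1,3) -> at (0,0): 0 [-], cum=0
Step 3: p0@(1,1) p1@ESC p2@ESC p3@(1,2) -> at (0,0): 0 [-], cum=0
Step 4: p0@ESC p1@ESC p2@ESC p3@(1,1) -> at (0,0): 0 [-], cum=0
Step 5: p0@ESC p1@ESC p2@ESC p3@ESC -> at (0,0): 0 [-], cum=0
Total visits = 0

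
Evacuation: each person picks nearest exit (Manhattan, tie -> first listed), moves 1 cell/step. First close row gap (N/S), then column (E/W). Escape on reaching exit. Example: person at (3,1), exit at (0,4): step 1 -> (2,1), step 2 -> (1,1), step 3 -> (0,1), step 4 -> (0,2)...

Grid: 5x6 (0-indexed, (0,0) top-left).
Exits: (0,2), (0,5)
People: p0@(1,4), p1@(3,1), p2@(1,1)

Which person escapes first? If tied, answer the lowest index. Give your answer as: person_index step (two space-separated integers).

Step 1: p0:(1,4)->(0,4) | p1:(3,1)->(2,1) | p2:(1,1)->(0,1)
Step 2: p0:(0,4)->(0,5)->EXIT | p1:(2,1)->(1,1) | p2:(0,1)->(0,2)->EXIT
Step 3: p0:escaped | p1:(1,1)->(0,1) | p2:escaped
Step 4: p0:escaped | p1:(0,1)->(0,2)->EXIT | p2:escaped
Exit steps: [2, 4, 2]
First to escape: p0 at step 2

Answer: 0 2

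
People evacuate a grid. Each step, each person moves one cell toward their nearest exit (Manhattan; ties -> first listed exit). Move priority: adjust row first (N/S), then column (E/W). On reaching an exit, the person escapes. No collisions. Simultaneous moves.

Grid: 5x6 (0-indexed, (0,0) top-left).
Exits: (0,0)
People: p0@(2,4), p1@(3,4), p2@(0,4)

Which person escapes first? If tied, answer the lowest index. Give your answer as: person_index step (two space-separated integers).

Step 1: p0:(2,4)->(1,4) | p1:(3,4)->(2,4) | p2:(0,4)->(0,3)
Step 2: p0:(1,4)->(0,4) | p1:(2,4)->(1,4) | p2:(0,3)->(0,2)
Step 3: p0:(0,4)->(0,3) | p1:(1,4)->(0,4) | p2:(0,2)->(0,1)
Step 4: p0:(0,3)->(0,2) | p1:(0,4)->(0,3) | p2:(0,1)->(0,0)->EXIT
Step 5: p0:(0,2)->(0,1) | p1:(0,3)->(0,2) | p2:escaped
Step 6: p0:(0,1)->(0,0)->EXIT | p1:(0,2)->(0,1) | p2:escaped
Step 7: p0:escaped | p1:(0,1)->(0,0)->EXIT | p2:escaped
Exit steps: [6, 7, 4]
First to escape: p2 at step 4

Answer: 2 4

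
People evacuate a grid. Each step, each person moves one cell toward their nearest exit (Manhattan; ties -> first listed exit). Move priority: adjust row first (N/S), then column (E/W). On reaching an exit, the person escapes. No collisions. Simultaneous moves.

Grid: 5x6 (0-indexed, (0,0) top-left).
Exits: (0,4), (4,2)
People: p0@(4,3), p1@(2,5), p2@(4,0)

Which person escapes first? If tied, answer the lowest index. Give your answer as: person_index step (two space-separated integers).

Step 1: p0:(4,3)->(4,2)->EXIT | p1:(2,5)->(1,5) | p2:(4,0)->(4,1)
Step 2: p0:escaped | p1:(1,5)->(0,5) | p2:(4,1)->(4,2)->EXIT
Step 3: p0:escaped | p1:(0,5)->(0,4)->EXIT | p2:escaped
Exit steps: [1, 3, 2]
First to escape: p0 at step 1

Answer: 0 1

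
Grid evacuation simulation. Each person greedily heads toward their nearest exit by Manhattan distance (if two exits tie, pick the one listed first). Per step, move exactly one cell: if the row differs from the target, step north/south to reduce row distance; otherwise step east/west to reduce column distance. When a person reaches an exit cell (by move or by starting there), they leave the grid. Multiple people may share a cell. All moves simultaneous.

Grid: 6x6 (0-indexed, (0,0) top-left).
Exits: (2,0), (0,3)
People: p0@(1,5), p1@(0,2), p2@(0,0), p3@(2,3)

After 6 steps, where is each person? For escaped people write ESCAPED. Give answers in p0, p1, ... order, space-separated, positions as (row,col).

Step 1: p0:(1,5)->(0,5) | p1:(0,2)->(0,3)->EXIT | p2:(0,0)->(1,0) | p3:(2,3)->(1,3)
Step 2: p0:(0,5)->(0,4) | p1:escaped | p2:(1,0)->(2,0)->EXIT | p3:(1,3)->(0,3)->EXIT
Step 3: p0:(0,4)->(0,3)->EXIT | p1:escaped | p2:escaped | p3:escaped

ESCAPED ESCAPED ESCAPED ESCAPED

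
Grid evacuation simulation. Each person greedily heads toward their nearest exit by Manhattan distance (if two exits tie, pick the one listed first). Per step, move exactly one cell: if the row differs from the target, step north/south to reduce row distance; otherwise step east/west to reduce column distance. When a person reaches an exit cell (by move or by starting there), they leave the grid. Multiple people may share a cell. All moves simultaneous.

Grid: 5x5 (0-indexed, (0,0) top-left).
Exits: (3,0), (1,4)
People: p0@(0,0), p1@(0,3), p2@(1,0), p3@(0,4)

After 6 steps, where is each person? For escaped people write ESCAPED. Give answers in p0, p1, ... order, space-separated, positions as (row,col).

Step 1: p0:(0,0)->(1,0) | p1:(0,3)->(1,3) | p2:(1,0)->(2,0) | p3:(0,4)->(1,4)->EXIT
Step 2: p0:(1,0)->(2,0) | p1:(1,3)->(1,4)->EXIT | p2:(2,0)->(3,0)->EXIT | p3:escaped
Step 3: p0:(2,0)->(3,0)->EXIT | p1:escaped | p2:escaped | p3:escaped

ESCAPED ESCAPED ESCAPED ESCAPED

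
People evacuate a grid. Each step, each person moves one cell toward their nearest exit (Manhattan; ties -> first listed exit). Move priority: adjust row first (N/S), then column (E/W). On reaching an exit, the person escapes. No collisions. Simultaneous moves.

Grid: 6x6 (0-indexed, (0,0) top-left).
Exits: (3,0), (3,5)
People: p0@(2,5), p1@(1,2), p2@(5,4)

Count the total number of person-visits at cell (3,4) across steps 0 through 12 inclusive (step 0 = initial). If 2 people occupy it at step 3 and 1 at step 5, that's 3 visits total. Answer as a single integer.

Answer: 1

Derivation:
Step 0: p0@(2,5) p1@(1,2) p2@(5,4) -> at (3,4): 0 [-], cum=0
Step 1: p0@ESC p1@(2,2) p2@(4,4) -> at (3,4): 0 [-], cum=0
Step 2: p0@ESC p1@(3,2) p2@(3,4) -> at (3,4): 1 [p2], cum=1
Step 3: p0@ESC p1@(3,1) p2@ESC -> at (3,4): 0 [-], cum=1
Step 4: p0@ESC p1@ESC p2@ESC -> at (3,4): 0 [-], cum=1
Total visits = 1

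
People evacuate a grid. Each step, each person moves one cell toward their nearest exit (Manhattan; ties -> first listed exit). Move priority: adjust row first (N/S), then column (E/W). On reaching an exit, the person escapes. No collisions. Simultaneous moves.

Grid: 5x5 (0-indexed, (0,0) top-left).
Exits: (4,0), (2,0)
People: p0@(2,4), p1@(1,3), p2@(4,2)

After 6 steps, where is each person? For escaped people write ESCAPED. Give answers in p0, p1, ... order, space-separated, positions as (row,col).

Step 1: p0:(2,4)->(2,3) | p1:(1,3)->(2,3) | p2:(4,2)->(4,1)
Step 2: p0:(2,3)->(2,2) | p1:(2,3)->(2,2) | p2:(4,1)->(4,0)->EXIT
Step 3: p0:(2,2)->(2,1) | p1:(2,2)->(2,1) | p2:escaped
Step 4: p0:(2,1)->(2,0)->EXIT | p1:(2,1)->(2,0)->EXIT | p2:escaped

ESCAPED ESCAPED ESCAPED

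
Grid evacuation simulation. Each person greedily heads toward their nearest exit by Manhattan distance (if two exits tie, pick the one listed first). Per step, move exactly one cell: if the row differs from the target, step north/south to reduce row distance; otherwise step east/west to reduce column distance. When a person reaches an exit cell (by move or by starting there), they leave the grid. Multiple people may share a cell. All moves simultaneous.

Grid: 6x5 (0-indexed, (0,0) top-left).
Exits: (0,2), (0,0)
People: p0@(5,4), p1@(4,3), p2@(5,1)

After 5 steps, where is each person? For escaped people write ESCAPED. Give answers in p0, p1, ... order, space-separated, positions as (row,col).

Step 1: p0:(5,4)->(4,4) | p1:(4,3)->(3,3) | p2:(5,1)->(4,1)
Step 2: p0:(4,4)->(3,4) | p1:(3,3)->(2,3) | p2:(4,1)->(3,1)
Step 3: p0:(3,4)->(2,4) | p1:(2,3)->(1,3) | p2:(3,1)->(2,1)
Step 4: p0:(2,4)->(1,4) | p1:(1,3)->(0,3) | p2:(2,1)->(1,1)
Step 5: p0:(1,4)->(0,4) | p1:(0,3)->(0,2)->EXIT | p2:(1,1)->(0,1)

(0,4) ESCAPED (0,1)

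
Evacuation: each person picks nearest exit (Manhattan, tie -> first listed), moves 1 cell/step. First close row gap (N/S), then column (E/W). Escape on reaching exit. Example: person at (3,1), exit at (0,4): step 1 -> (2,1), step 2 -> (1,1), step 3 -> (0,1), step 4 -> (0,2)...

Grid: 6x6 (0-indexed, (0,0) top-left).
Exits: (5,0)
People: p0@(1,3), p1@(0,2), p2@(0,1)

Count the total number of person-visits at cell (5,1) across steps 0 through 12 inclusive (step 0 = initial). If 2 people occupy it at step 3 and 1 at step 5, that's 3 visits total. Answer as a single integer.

Answer: 3

Derivation:
Step 0: p0@(1,3) p1@(0,2) p2@(0,1) -> at (5,1): 0 [-], cum=0
Step 1: p0@(2,3) p1@(1,2) p2@(1,1) -> at (5,1): 0 [-], cum=0
Step 2: p0@(3,3) p1@(2,2) p2@(2,1) -> at (5,1): 0 [-], cum=0
Step 3: p0@(4,3) p1@(3,2) p2@(3,1) -> at (5,1): 0 [-], cum=0
Step 4: p0@(5,3) p1@(4,2) p2@(4,1) -> at (5,1): 0 [-], cum=0
Step 5: p0@(5,2) p1@(5,2) p2@(5,1) -> at (5,1): 1 [p2], cum=1
Step 6: p0@(5,1) p1@(5,1) p2@ESC -> at (5,1): 2 [p0,p1], cum=3
Step 7: p0@ESC p1@ESC p2@ESC -> at (5,1): 0 [-], cum=3
Total visits = 3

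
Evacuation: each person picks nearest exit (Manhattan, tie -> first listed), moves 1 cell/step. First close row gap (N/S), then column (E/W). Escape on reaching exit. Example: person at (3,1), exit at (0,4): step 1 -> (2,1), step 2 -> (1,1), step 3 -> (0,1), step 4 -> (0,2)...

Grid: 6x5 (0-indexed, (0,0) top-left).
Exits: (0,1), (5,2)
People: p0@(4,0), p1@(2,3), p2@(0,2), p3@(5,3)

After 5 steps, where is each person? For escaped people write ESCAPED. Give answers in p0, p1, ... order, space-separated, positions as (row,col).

Step 1: p0:(4,0)->(5,0) | p1:(2,3)->(1,3) | p2:(0,2)->(0,1)->EXIT | p3:(5,3)->(5,2)->EXIT
Step 2: p0:(5,0)->(5,1) | p1:(1,3)->(0,3) | p2:escaped | p3:escaped
Step 3: p0:(5,1)->(5,2)->EXIT | p1:(0,3)->(0,2) | p2:escaped | p3:escaped
Step 4: p0:escaped | p1:(0,2)->(0,1)->EXIT | p2:escaped | p3:escaped

ESCAPED ESCAPED ESCAPED ESCAPED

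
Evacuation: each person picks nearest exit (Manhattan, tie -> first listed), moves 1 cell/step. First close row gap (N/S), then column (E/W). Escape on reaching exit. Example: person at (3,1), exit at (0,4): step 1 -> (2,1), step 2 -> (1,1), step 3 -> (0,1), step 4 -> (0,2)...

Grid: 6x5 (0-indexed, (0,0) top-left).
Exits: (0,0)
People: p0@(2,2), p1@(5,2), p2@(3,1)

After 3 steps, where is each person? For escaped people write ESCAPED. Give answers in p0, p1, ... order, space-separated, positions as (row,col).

Step 1: p0:(2,2)->(1,2) | p1:(5,2)->(4,2) | p2:(3,1)->(2,1)
Step 2: p0:(1,2)->(0,2) | p1:(4,2)->(3,2) | p2:(2,1)->(1,1)
Step 3: p0:(0,2)->(0,1) | p1:(3,2)->(2,2) | p2:(1,1)->(0,1)

(0,1) (2,2) (0,1)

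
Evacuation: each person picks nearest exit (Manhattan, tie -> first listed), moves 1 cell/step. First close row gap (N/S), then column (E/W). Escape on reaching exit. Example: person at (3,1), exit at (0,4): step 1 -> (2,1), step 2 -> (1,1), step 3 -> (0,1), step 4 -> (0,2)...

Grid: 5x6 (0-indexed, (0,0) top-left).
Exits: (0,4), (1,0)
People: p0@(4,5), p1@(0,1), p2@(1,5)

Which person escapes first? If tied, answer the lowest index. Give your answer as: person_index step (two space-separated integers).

Answer: 1 2

Derivation:
Step 1: p0:(4,5)->(3,5) | p1:(0,1)->(1,1) | p2:(1,5)->(0,5)
Step 2: p0:(3,5)->(2,5) | p1:(1,1)->(1,0)->EXIT | p2:(0,5)->(0,4)->EXIT
Step 3: p0:(2,5)->(1,5) | p1:escaped | p2:escaped
Step 4: p0:(1,5)->(0,5) | p1:escaped | p2:escaped
Step 5: p0:(0,5)->(0,4)->EXIT | p1:escaped | p2:escaped
Exit steps: [5, 2, 2]
First to escape: p1 at step 2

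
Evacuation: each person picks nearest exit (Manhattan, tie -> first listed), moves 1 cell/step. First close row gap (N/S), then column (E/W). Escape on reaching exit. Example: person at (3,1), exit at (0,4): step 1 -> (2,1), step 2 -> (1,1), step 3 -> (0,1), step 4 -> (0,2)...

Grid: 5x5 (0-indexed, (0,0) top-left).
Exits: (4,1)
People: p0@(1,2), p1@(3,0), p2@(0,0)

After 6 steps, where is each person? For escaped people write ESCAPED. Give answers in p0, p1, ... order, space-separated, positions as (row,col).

Step 1: p0:(1,2)->(2,2) | p1:(3,0)->(4,0) | p2:(0,0)->(1,0)
Step 2: p0:(2,2)->(3,2) | p1:(4,0)->(4,1)->EXIT | p2:(1,0)->(2,0)
Step 3: p0:(3,2)->(4,2) | p1:escaped | p2:(2,0)->(3,0)
Step 4: p0:(4,2)->(4,1)->EXIT | p1:escaped | p2:(3,0)->(4,0)
Step 5: p0:escaped | p1:escaped | p2:(4,0)->(4,1)->EXIT

ESCAPED ESCAPED ESCAPED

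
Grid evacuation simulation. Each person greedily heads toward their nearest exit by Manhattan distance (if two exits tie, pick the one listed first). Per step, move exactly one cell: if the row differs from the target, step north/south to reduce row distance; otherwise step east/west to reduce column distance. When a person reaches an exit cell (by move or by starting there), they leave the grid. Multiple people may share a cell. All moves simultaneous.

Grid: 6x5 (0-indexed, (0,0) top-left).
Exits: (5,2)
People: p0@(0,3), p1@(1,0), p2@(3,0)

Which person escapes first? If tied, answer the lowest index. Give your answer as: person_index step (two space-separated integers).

Answer: 2 4

Derivation:
Step 1: p0:(0,3)->(1,3) | p1:(1,0)->(2,0) | p2:(3,0)->(4,0)
Step 2: p0:(1,3)->(2,3) | p1:(2,0)->(3,0) | p2:(4,0)->(5,0)
Step 3: p0:(2,3)->(3,3) | p1:(3,0)->(4,0) | p2:(5,0)->(5,1)
Step 4: p0:(3,3)->(4,3) | p1:(4,0)->(5,0) | p2:(5,1)->(5,2)->EXIT
Step 5: p0:(4,3)->(5,3) | p1:(5,0)->(5,1) | p2:escaped
Step 6: p0:(5,3)->(5,2)->EXIT | p1:(5,1)->(5,2)->EXIT | p2:escaped
Exit steps: [6, 6, 4]
First to escape: p2 at step 4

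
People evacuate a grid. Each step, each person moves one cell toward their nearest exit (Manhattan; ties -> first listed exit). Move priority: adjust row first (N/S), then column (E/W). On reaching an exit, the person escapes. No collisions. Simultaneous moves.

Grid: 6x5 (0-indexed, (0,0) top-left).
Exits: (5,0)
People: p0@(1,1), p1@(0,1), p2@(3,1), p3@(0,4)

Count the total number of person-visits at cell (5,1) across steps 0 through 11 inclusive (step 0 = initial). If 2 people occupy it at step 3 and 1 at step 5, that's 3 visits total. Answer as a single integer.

Answer: 4

Derivation:
Step 0: p0@(1,1) p1@(0,1) p2@(3,1) p3@(0,4) -> at (5,1): 0 [-], cum=0
Step 1: p0@(2,1) p1@(1,1) p2@(4,1) p3@(1,4) -> at (5,1): 0 [-], cum=0
Step 2: p0@(3,1) p1@(2,1) p2@(5,1) p3@(2,4) -> at (5,1): 1 [p2], cum=1
Step 3: p0@(4,1) p1@(3,1) p2@ESC p3@(3,4) -> at (5,1): 0 [-], cum=1
Step 4: p0@(5,1) p1@(4,1) p2@ESC p3@(4,4) -> at (5,1): 1 [p0], cum=2
Step 5: p0@ESC p1@(5,1) p2@ESC p3@(5,4) -> at (5,1): 1 [p1], cum=3
Step 6: p0@ESC p1@ESC p2@ESC p3@(5,3) -> at (5,1): 0 [-], cum=3
Step 7: p0@ESC p1@ESC p2@ESC p3@(5,2) -> at (5,1): 0 [-], cum=3
Step 8: p0@ESC p1@ESC p2@ESC p3@(5,1) -> at (5,1): 1 [p3], cum=4
Step 9: p0@ESC p1@ESC p2@ESC p3@ESC -> at (5,1): 0 [-], cum=4
Total visits = 4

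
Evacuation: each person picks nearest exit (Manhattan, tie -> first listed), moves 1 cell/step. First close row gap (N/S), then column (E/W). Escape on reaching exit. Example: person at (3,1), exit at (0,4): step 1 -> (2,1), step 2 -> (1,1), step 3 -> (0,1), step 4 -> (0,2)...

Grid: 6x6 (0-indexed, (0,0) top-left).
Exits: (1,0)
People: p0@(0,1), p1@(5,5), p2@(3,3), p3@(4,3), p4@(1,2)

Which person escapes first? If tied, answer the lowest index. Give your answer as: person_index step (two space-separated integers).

Step 1: p0:(0,1)->(1,1) | p1:(5,5)->(4,5) | p2:(3,3)->(2,3) | p3:(4,3)->(3,3) | p4:(1,2)->(1,1)
Step 2: p0:(1,1)->(1,0)->EXIT | p1:(4,5)->(3,5) | p2:(2,3)->(1,3) | p3:(3,3)->(2,3) | p4:(1,1)->(1,0)->EXIT
Step 3: p0:escaped | p1:(3,5)->(2,5) | p2:(1,3)->(1,2) | p3:(2,3)->(1,3) | p4:escaped
Step 4: p0:escaped | p1:(2,5)->(1,5) | p2:(1,2)->(1,1) | p3:(1,3)->(1,2) | p4:escaped
Step 5: p0:escaped | p1:(1,5)->(1,4) | p2:(1,1)->(1,0)->EXIT | p3:(1,2)->(1,1) | p4:escaped
Step 6: p0:escaped | p1:(1,4)->(1,3) | p2:escaped | p3:(1,1)->(1,0)->EXIT | p4:escaped
Step 7: p0:escaped | p1:(1,3)->(1,2) | p2:escaped | p3:escaped | p4:escaped
Step 8: p0:escaped | p1:(1,2)->(1,1) | p2:escaped | p3:escaped | p4:escaped
Step 9: p0:escaped | p1:(1,1)->(1,0)->EXIT | p2:escaped | p3:escaped | p4:escaped
Exit steps: [2, 9, 5, 6, 2]
First to escape: p0 at step 2

Answer: 0 2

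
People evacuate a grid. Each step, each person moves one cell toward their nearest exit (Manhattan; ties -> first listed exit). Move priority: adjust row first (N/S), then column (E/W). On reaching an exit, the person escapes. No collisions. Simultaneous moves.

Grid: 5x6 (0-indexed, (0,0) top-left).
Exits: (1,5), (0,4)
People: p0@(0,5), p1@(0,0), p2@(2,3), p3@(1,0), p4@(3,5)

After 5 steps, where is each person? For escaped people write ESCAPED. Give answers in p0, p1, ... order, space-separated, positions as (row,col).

Step 1: p0:(0,5)->(1,5)->EXIT | p1:(0,0)->(0,1) | p2:(2,3)->(1,3) | p3:(1,0)->(1,1) | p4:(3,5)->(2,5)
Step 2: p0:escaped | p1:(0,1)->(0,2) | p2:(1,3)->(1,4) | p3:(1,1)->(1,2) | p4:(2,5)->(1,5)->EXIT
Step 3: p0:escaped | p1:(0,2)->(0,3) | p2:(1,4)->(1,5)->EXIT | p3:(1,2)->(1,3) | p4:escaped
Step 4: p0:escaped | p1:(0,3)->(0,4)->EXIT | p2:escaped | p3:(1,3)->(1,4) | p4:escaped
Step 5: p0:escaped | p1:escaped | p2:escaped | p3:(1,4)->(1,5)->EXIT | p4:escaped

ESCAPED ESCAPED ESCAPED ESCAPED ESCAPED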